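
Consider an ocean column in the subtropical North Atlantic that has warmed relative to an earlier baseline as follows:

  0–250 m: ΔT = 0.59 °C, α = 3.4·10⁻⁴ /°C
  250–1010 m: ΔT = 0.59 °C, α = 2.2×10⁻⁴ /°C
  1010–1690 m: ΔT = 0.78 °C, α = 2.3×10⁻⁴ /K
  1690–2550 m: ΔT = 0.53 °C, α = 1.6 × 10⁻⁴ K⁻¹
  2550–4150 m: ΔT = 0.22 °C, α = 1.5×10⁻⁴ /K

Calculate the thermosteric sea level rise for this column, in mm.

250 × 0.59 × 3.4×10⁻⁴ = 0.05015 m
250–1010 m: 0.59 × 2.2×10⁻⁴ × 760 = 0.098648 m
1010–1690 m: 0.78 × 2.3×10⁻⁴ × 680 = 0.121992 m
860 × 1.6×10⁻⁴ × 0.53 = 0.072928 m
1.5×10⁻⁴ × 0.22 × 1600 = 0.05280 m
Δh = 0.05015 + 0.098648 + 0.121992 + 0.072928 + 0.05280 = 0.396518 m

397 mm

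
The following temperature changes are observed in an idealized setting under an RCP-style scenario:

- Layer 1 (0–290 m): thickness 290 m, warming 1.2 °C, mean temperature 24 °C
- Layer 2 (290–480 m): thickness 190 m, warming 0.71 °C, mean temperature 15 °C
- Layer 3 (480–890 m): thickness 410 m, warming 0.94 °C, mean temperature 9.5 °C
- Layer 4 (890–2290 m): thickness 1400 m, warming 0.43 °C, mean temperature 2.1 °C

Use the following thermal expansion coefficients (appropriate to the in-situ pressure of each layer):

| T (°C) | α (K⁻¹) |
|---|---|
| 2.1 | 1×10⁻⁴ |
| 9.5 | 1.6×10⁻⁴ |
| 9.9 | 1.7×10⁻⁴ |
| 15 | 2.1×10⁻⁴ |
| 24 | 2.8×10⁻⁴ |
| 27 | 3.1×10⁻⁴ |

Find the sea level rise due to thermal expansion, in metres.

about 0.248 m

Layer 1 at 24 °C → α = 2.8×10⁻⁴ K⁻¹
Layer 2 at 15 °C → α = 2.1×10⁻⁴ K⁻¹
Layer 3 at 9.5 °C → α = 1.6×10⁻⁴ K⁻¹
Layer 4 at 2.1 °C → α = 1×10⁻⁴ K⁻¹
1.2 × 290 × 2.8×10⁻⁴ = 0.09744 m
290–480 m: 0.71 × 2.1×10⁻⁴ × 190 = 0.028329 m
Layer 3: 1.6×10⁻⁴ × 0.94 × 410 = 0.061664 m
1×10⁻⁴ × 0.43 × 1400 = 0.06020 m
Δh = 0.09744 + 0.028329 + 0.061664 + 0.06020 = 0.247633 m ≈ 0.248 m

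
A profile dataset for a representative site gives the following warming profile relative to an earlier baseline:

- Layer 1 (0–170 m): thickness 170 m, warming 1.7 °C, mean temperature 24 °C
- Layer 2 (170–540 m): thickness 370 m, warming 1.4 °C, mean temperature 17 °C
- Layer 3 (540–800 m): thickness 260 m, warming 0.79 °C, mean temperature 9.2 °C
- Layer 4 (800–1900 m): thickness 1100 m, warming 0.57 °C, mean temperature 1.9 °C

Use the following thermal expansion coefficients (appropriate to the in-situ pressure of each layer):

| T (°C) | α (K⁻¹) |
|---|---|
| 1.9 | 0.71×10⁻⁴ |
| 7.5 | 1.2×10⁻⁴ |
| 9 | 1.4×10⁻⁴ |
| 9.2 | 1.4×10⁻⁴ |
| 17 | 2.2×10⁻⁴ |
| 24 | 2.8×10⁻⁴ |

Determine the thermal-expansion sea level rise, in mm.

270 mm

Layer 1 at 24 °C → α = 2.8×10⁻⁴ K⁻¹
Layer 2 at 17 °C → α = 2.2×10⁻⁴ K⁻¹
Layer 3 at 9.2 °C → α = 1.4×10⁻⁴ K⁻¹
Layer 4 at 1.9 °C → α = 0.71×10⁻⁴ K⁻¹
170 × 2.8×10⁻⁴ × 1.7 = 0.08092 m
Layer 2: 1.4 × 2.2×10⁻⁴ × 370 = 0.11396 m
540–800 m: 0.79 × 1.4×10⁻⁴ × 260 = 0.028756 m
800–1900 m: 0.71×10⁻⁴ × 1100 × 0.57 = 0.044517 m
Δh = 0.08092 + 0.11396 + 0.028756 + 0.044517 = 0.268153 m ≈ 270 mm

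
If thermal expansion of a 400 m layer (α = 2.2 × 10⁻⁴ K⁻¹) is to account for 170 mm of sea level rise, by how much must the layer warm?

ΔT ≈ 1.9 °C

ΔT = Δh/(αH) = 0.17 / (2.2×10⁻⁴ × 400) ≈ 1.932 °C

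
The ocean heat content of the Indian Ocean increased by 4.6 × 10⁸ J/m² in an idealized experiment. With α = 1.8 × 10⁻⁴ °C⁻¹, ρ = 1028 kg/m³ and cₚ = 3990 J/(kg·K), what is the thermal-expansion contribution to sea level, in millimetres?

Δh = αQ/(ρcₚ) = 1.8×10⁻⁴ × 4.6×10⁸ / (1028 × 3990) ≈ 0.020187 m

20.2 mm of thermosteric rise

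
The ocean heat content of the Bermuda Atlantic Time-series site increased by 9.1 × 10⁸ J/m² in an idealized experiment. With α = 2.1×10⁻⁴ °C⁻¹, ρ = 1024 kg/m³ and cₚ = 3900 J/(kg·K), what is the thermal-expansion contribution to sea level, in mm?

Δh ≈ 47.9 mm

Δh = αQ/(ρcₚ) = 2.1×10⁻⁴ × 9.1×10⁸ / (1024 × 3900) ≈ 0.047852 m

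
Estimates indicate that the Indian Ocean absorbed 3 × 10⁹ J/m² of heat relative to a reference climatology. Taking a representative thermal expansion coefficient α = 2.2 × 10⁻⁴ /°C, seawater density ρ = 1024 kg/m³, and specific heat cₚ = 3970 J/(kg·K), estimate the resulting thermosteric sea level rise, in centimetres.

Δh = 16 cm

Δh = αQ/(ρcₚ) = 2.2×10⁻⁴ × 3×10⁹ / (1024 × 3970) ≈ 0.16235 m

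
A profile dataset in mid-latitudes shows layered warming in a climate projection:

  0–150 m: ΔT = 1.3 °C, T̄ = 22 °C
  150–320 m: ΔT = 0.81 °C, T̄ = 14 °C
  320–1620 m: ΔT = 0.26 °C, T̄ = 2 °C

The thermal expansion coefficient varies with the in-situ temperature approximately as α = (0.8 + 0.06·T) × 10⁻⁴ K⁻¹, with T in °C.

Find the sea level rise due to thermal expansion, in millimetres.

95.0 mm of thermosteric rise

Layer 1: α = (0.8 + 0.06×22)×10⁻⁴ = 2.12×10⁻⁴ K⁻¹
Layer 2: α = (0.8 + 0.06×14)×10⁻⁴ = 1.64×10⁻⁴ K⁻¹
Layer 3: α = (0.8 + 0.06×2)×10⁻⁴ = 0.92×10⁻⁴ K⁻¹
Layer 1: 150 × 1.3 × 2.12×10⁻⁴ = 0.04134 m
0.81 × 170 × 1.64×10⁻⁴ = 0.0225828 m
Layer 3: 0.26 × 0.92×10⁻⁴ × 1300 = 0.031096 m
Δh = 0.04134 + 0.0225828 + 0.031096 = 0.0950188 m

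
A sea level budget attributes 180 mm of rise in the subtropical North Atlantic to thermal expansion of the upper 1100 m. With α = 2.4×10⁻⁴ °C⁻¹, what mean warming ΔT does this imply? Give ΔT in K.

ΔT = Δh/(αH) = 0.18 / (2.4×10⁻⁴ × 1100) ≈ 0.6818 K

about 0.682 K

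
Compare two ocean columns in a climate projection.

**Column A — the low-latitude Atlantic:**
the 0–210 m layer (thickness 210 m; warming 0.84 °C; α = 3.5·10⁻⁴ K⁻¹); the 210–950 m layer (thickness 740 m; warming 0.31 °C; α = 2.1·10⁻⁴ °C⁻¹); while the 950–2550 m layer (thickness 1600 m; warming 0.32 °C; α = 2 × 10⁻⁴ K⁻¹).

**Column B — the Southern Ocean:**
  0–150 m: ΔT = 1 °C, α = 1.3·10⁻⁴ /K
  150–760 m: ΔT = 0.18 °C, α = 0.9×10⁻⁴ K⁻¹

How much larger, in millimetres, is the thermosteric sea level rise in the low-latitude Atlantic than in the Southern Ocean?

A 0.84 × 210 × 3.5×10⁻⁴ = 0.06174 m
A 2.1×10⁻⁴ × 0.31 × 740 = 0.048174 m
A Layer 3: 0.32 × 1600 × 2×10⁻⁴ = 0.10240 m
A total: 0.212314 m
B 0–150 m: 1 × 1.3×10⁻⁴ × 150 = 0.01950 m
B 0.9×10⁻⁴ × 610 × 0.18 = 0.009882 m
B total: 0.029382 m
Difference: 0.212314 − 0.029382 = 0.182932 m

183 mm larger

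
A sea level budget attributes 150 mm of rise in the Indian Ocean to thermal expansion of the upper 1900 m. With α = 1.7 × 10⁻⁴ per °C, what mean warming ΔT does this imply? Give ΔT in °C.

0.464 °C

ΔT = Δh/(αH) = 0.15 / (1.7×10⁻⁴ × 1900) ≈ 0.4644 °C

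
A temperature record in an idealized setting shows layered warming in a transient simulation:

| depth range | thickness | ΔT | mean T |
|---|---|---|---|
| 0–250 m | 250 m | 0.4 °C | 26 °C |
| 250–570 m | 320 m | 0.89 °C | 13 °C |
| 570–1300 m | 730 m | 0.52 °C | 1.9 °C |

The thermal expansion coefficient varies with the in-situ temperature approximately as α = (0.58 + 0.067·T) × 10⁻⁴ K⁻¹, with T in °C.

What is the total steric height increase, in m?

Layer 1: α = (0.58 + 0.067×26)×10⁻⁴ = 2.322×10⁻⁴ K⁻¹
Layer 2: α = (0.58 + 0.067×13)×10⁻⁴ = 1.451×10⁻⁴ K⁻¹
Layer 3: α = (0.58 + 0.067×1.9)×10⁻⁴ = 0.7073×10⁻⁴ K⁻¹
2.322×10⁻⁴ × 250 × 0.4 = 0.02322 m
250–570 m: 320 × 0.89 × 1.451×10⁻⁴ = 0.04132448 m
0.52 × 730 × 0.7073×10⁻⁴ = 0.026849108 m
Δh = 0.02322 + 0.04132448 + 0.026849108 = 0.091393588 m

Δh ≈ 0.0914 m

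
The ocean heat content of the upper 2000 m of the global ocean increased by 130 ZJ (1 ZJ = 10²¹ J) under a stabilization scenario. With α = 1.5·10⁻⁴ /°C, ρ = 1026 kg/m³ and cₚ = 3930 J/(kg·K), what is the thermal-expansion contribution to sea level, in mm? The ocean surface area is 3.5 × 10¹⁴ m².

Per unit area: Q = 130×10²¹ / (3.5×10¹⁴) ≈ 3.714×10⁸ J/m²
Δh = αQ/(ρcₚ) = 1.5×10⁻⁴ × 3.714×10⁸ / (1026 × 3930) ≈ 0.013816 m

13.8 mm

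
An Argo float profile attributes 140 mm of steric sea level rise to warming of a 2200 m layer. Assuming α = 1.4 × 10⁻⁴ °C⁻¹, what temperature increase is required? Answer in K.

0.45 K

ΔT = Δh/(αH) = 0.14 / (1.4×10⁻⁴ × 2200) ≈ 0.4545 K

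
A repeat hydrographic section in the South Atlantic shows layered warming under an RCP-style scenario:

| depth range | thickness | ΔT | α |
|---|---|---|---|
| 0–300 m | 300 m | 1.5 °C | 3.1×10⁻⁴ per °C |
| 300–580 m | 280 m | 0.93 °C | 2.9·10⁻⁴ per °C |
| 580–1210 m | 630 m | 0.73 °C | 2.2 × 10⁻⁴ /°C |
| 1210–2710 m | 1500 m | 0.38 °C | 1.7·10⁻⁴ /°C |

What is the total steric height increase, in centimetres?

Δh = 41.3 cm

0–300 m: 300 × 3.1×10⁻⁴ × 1.5 = 0.13950 m
Layer 2: 0.93 × 2.9×10⁻⁴ × 280 = 0.075516 m
Layer 3: 0.73 × 2.2×10⁻⁴ × 630 = 0.101178 m
Layer 4: 1.7×10⁻⁴ × 1500 × 0.38 = 0.09690 m
Δh = 0.13950 + 0.075516 + 0.101178 + 0.09690 = 0.413094 m ≈ 41.3 cm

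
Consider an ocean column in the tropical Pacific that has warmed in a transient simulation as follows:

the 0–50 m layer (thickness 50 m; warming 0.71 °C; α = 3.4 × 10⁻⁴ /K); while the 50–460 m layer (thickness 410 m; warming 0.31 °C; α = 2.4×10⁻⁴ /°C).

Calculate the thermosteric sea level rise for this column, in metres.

Δh = 0.0426 m

50 × 3.4×10⁻⁴ × 0.71 = 0.01207 m
50–460 m: 410 × 2.4×10⁻⁴ × 0.31 = 0.030504 m
Δh = 0.01207 + 0.030504 = 0.042574 m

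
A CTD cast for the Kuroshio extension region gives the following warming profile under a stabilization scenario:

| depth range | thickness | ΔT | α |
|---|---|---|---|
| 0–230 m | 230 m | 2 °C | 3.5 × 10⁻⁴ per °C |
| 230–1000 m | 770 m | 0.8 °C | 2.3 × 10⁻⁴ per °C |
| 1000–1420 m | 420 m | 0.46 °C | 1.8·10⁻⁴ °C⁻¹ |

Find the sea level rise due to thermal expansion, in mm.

Δh = 337 mm

0–230 m: 2 × 230 × 3.5×10⁻⁴ = 0.16100 m
2.3×10⁻⁴ × 770 × 0.8 = 0.14168 m
0.46 × 420 × 1.8×10⁻⁴ = 0.034776 m
Δh = 0.16100 + 0.14168 + 0.034776 = 0.337456 m ≈ 337 mm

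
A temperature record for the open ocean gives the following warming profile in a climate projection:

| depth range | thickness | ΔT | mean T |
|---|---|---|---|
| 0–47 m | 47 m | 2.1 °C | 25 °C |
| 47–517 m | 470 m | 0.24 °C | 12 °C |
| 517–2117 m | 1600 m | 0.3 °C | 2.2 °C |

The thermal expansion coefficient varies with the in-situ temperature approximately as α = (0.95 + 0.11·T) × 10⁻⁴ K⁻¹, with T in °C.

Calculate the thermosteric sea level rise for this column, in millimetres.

Δh = 119 mm

Layer 1: α = (0.95 + 0.11×25)×10⁻⁴ = 3.7×10⁻⁴ K⁻¹
Layer 2: α = (0.95 + 0.11×12)×10⁻⁴ = 2.27×10⁻⁴ K⁻¹
Layer 3: α = (0.95 + 0.11×2.2)×10⁻⁴ = 1.192×10⁻⁴ K⁻¹
Layer 1: 47 × 2.1 × 3.7×10⁻⁴ = 0.036519 m
Layer 2: 470 × 0.24 × 2.27×10⁻⁴ = 0.0256056 m
Layer 3: 1600 × 0.3 × 1.192×10⁻⁴ = 0.057216 m
Δh = 0.036519 + 0.0256056 + 0.057216 = 0.1193406 m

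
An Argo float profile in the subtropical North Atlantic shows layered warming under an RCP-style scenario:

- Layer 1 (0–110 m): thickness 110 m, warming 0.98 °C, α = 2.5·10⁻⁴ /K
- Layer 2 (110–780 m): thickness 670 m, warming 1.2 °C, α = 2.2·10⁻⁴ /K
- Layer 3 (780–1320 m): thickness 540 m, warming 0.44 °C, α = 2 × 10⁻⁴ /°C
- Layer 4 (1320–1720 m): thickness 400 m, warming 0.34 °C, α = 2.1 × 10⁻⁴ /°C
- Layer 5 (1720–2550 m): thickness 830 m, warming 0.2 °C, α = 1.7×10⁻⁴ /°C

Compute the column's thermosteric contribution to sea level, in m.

0.308 m

110 × 0.98 × 2.5×10⁻⁴ = 0.02695 m
110–780 m: 670 × 1.2 × 2.2×10⁻⁴ = 0.17688 m
780–1320 m: 2×10⁻⁴ × 540 × 0.44 = 0.04752 m
Layer 4: 400 × 2.1×10⁻⁴ × 0.34 = 0.02856 m
1720–2550 m: 1.7×10⁻⁴ × 0.2 × 830 = 0.02822 m
Δh = 0.02695 + 0.17688 + 0.04752 + 0.02856 + 0.02822 = 0.30813 m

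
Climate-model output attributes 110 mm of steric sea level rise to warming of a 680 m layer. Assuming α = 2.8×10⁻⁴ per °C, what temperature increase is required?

ΔT = Δh/(αH) = 0.11 / (2.8×10⁻⁴ × 680) ≈ 0.5777 K

about 0.578 K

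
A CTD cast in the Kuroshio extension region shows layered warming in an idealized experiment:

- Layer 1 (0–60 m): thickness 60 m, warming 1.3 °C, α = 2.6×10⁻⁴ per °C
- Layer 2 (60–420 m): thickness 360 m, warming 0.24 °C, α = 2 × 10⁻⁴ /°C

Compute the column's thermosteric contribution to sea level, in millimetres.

1.3 × 60 × 2.6×10⁻⁴ = 0.02028 m
Layer 2: 2×10⁻⁴ × 360 × 0.24 = 0.01728 m
Δh = 0.02028 + 0.01728 = 0.03756 m

38 mm of thermosteric rise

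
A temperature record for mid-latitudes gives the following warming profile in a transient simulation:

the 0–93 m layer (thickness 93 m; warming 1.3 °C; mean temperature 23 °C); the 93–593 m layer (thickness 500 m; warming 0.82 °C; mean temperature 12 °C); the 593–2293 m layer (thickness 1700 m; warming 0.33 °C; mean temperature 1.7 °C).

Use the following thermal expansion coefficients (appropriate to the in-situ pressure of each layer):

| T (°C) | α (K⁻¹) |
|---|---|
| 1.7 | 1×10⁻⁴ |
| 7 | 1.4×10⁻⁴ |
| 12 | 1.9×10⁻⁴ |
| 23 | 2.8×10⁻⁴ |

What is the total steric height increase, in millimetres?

Layer 1 at 23 °C → α = 2.8×10⁻⁴ K⁻¹
Layer 2 at 12 °C → α = 1.9×10⁻⁴ K⁻¹
Layer 3 at 1.7 °C → α = 1×10⁻⁴ K⁻¹
Layer 1: 1.3 × 93 × 2.8×10⁻⁴ = 0.033852 m
0.82 × 500 × 1.9×10⁻⁴ = 0.07790 m
593–2293 m: 1×10⁻⁴ × 1700 × 0.33 = 0.05610 m
Δh = 0.033852 + 0.07790 + 0.05610 = 0.167852 m

Δh ≈ 170 mm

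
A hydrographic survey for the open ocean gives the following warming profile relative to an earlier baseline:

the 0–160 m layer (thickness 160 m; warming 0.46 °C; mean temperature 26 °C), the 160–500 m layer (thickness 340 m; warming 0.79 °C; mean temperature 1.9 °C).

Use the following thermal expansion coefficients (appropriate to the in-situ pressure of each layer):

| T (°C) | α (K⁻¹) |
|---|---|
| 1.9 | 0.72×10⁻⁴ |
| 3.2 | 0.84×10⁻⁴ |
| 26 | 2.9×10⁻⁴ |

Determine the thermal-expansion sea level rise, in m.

Layer 1 at 26 °C → α = 2.9×10⁻⁴ K⁻¹
Layer 2 at 1.9 °C → α = 0.72×10⁻⁴ K⁻¹
0–160 m: 0.46 × 2.9×10⁻⁴ × 160 = 0.021344 m
0.79 × 0.72×10⁻⁴ × 340 = 0.0193392 m
Δh = 0.021344 + 0.0193392 = 0.0406832 m ≈ 0.0407 m

0.0407 m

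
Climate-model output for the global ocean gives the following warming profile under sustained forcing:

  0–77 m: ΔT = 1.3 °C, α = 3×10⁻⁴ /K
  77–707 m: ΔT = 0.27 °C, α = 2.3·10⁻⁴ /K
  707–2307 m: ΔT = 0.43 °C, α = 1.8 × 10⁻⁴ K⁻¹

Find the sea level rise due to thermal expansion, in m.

Δh ≈ 0.193 m

3×10⁻⁴ × 1.3 × 77 = 0.03003 m
77–707 m: 0.27 × 630 × 2.3×10⁻⁴ = 0.039123 m
707–2307 m: 1600 × 1.8×10⁻⁴ × 0.43 = 0.12384 m
Δh = 0.03003 + 0.039123 + 0.12384 = 0.192993 m ≈ 0.193 m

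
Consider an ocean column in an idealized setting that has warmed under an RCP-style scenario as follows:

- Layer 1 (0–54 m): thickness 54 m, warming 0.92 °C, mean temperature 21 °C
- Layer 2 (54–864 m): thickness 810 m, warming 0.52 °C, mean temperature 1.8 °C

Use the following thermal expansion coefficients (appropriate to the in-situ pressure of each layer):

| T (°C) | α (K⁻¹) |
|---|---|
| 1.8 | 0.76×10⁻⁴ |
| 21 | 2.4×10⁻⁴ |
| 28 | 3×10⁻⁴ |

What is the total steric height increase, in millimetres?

44 mm of thermosteric rise

Layer 1 at 21 °C → α = 2.4×10⁻⁴ K⁻¹
Layer 2 at 1.8 °C → α = 0.76×10⁻⁴ K⁻¹
0.92 × 54 × 2.4×10⁻⁴ = 0.0119232 m
Layer 2: 0.76×10⁻⁴ × 810 × 0.52 = 0.0320112 m
Δh = 0.0119232 + 0.0320112 = 0.0439344 m ≈ 44 mm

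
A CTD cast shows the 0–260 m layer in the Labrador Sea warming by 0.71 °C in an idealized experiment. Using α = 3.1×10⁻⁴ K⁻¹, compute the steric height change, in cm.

5.7 cm of thermosteric rise

Δh = αΔT·H = 3.1×10⁻⁴ × 0.71 × 260 = 0.057226 m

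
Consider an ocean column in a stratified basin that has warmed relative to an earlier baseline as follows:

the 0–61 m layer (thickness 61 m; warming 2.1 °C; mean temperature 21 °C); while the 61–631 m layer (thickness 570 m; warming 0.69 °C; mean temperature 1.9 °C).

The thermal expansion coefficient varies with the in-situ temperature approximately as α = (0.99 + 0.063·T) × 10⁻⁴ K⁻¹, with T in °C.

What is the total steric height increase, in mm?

73.3 mm

Layer 1: α = (0.99 + 0.063×21)×10⁻⁴ = 2.313×10⁻⁴ K⁻¹
Layer 2: α = (0.99 + 0.063×1.9)×10⁻⁴ = 1.1097×10⁻⁴ K⁻¹
Layer 1: 2.1 × 61 × 2.313×10⁻⁴ = 0.02962953 m
61–631 m: 0.69 × 1.1097×10⁻⁴ × 570 = 0.043644501 m
Δh = 0.02962953 + 0.043644501 = 0.073274031 m ≈ 73.3 mm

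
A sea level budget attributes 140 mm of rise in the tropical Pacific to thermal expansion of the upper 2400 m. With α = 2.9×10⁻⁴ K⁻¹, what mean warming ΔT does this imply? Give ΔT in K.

ΔT = Δh/(αH) = 0.14 / (2.9×10⁻⁴ × 2400) ≈ 0.2011 K

0.20 K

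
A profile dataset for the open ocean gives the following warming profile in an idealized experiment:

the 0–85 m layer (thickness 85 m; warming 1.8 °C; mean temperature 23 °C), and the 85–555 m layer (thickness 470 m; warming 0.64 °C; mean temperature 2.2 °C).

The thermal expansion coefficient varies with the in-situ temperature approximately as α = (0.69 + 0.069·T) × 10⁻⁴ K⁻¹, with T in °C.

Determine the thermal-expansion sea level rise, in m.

0.0602 m of thermosteric rise

Layer 1: α = (0.69 + 0.069×23)×10⁻⁴ = 2.277×10⁻⁴ K⁻¹
Layer 2: α = (0.69 + 0.069×2.2)×10⁻⁴ = 0.8418×10⁻⁴ K⁻¹
0–85 m: 85 × 2.277×10⁻⁴ × 1.8 = 0.0348381 m
85–555 m: 0.64 × 0.8418×10⁻⁴ × 470 = 0.025321344 m
Δh = 0.0348381 + 0.025321344 = 0.060159444 m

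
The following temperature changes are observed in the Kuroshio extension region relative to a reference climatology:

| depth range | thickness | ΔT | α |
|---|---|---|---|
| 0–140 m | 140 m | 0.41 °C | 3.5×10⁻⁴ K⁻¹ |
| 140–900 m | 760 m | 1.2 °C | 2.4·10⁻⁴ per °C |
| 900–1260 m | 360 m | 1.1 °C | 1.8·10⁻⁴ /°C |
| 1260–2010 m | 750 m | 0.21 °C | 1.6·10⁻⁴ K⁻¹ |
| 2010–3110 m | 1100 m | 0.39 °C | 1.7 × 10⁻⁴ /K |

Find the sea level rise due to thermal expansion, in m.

Layer 1: 140 × 0.41 × 3.5×10⁻⁴ = 0.02009 m
760 × 2.4×10⁻⁴ × 1.2 = 0.21888 m
900–1260 m: 1.1 × 360 × 1.8×10⁻⁴ = 0.07128 m
1260–2010 m: 0.21 × 1.6×10⁻⁴ × 750 = 0.02520 m
0.39 × 1.7×10⁻⁴ × 1100 = 0.07293 m
Δh = 0.02009 + 0.21888 + 0.07128 + 0.02520 + 0.07293 = 0.40838 m ≈ 0.41 m

Δh ≈ 0.41 m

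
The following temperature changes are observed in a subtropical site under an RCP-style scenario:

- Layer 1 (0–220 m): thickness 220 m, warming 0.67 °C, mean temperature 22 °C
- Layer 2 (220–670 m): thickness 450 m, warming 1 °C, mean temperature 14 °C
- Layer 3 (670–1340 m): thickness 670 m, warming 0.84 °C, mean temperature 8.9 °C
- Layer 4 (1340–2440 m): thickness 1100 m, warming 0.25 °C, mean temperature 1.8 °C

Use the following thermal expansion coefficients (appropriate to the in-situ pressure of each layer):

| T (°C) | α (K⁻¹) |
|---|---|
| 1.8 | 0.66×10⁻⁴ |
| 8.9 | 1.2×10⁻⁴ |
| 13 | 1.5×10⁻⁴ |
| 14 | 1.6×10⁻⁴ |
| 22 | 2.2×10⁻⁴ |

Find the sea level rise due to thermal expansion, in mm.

Δh = 190 mm

Layer 1 at 22 °C → α = 2.2×10⁻⁴ K⁻¹
Layer 2 at 14 °C → α = 1.6×10⁻⁴ K⁻¹
Layer 3 at 8.9 °C → α = 1.2×10⁻⁴ K⁻¹
Layer 4 at 1.8 °C → α = 0.66×10⁻⁴ K⁻¹
Layer 1: 2.2×10⁻⁴ × 0.67 × 220 = 0.032428 m
220–670 m: 1.6×10⁻⁴ × 1 × 450 = 0.07200 m
1.2×10⁻⁴ × 0.84 × 670 = 0.067536 m
1340–2440 m: 1100 × 0.25 × 0.66×10⁻⁴ = 0.01815 m
Δh = 0.032428 + 0.07200 + 0.067536 + 0.01815 = 0.190114 m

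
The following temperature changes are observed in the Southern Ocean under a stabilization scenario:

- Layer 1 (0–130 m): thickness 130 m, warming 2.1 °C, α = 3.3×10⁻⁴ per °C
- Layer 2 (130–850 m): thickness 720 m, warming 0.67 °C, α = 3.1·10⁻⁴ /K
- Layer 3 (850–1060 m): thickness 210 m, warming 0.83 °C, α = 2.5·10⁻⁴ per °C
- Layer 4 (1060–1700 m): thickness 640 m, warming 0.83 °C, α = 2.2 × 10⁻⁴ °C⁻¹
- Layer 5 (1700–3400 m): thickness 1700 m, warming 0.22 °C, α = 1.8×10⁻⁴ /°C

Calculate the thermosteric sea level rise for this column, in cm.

Δh ≈ 46.7 cm

0–130 m: 3.3×10⁻⁴ × 2.1 × 130 = 0.09009 m
130–850 m: 3.1×10⁻⁴ × 0.67 × 720 = 0.149544 m
Layer 3: 0.83 × 210 × 2.5×10⁻⁴ = 0.043575 m
Layer 4: 0.83 × 640 × 2.2×10⁻⁴ = 0.116864 m
Layer 5: 1700 × 0.22 × 1.8×10⁻⁴ = 0.06732 m
Δh = 0.09009 + 0.149544 + 0.043575 + 0.116864 + 0.06732 = 0.467393 m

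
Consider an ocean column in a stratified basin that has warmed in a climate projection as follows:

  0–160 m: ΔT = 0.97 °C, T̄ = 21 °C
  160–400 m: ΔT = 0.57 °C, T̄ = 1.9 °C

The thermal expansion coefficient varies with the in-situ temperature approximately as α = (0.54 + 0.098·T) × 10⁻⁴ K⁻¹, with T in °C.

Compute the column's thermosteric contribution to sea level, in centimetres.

Δh = 5.03 cm

Layer 1: α = (0.54 + 0.098×21)×10⁻⁴ = 2.598×10⁻⁴ K⁻¹
Layer 2: α = (0.54 + 0.098×1.9)×10⁻⁴ = 0.7262×10⁻⁴ K⁻¹
0.97 × 2.598×10⁻⁴ × 160 = 0.04032096 m
Layer 2: 0.7262×10⁻⁴ × 240 × 0.57 = 0.009934416 m
Δh = 0.04032096 + 0.009934416 = 0.050255376 m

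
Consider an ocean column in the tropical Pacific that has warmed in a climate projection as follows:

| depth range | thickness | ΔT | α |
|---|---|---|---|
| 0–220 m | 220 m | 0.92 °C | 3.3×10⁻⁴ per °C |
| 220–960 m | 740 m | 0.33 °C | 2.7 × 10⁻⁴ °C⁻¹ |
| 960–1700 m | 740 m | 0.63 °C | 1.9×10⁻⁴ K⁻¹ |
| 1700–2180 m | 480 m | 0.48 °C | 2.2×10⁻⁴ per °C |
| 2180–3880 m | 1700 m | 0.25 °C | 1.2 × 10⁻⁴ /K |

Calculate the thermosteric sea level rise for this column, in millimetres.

323 mm of thermosteric rise

0–220 m: 220 × 0.92 × 3.3×10⁻⁴ = 0.066792 m
0.33 × 2.7×10⁻⁴ × 740 = 0.065934 m
960–1700 m: 740 × 1.9×10⁻⁴ × 0.63 = 0.088578 m
Layer 4: 2.2×10⁻⁴ × 480 × 0.48 = 0.050688 m
2180–3880 m: 0.25 × 1700 × 1.2×10⁻⁴ = 0.05100 m
Δh = 0.066792 + 0.065934 + 0.088578 + 0.050688 + 0.05100 = 0.322992 m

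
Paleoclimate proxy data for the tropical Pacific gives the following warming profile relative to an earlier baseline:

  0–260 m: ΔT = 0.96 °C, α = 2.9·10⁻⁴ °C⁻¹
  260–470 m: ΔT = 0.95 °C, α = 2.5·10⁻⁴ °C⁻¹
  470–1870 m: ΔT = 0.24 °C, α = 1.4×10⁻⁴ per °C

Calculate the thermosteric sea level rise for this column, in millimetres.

Δh ≈ 169 mm

0–260 m: 260 × 2.9×10⁻⁴ × 0.96 = 0.072384 m
Layer 2: 2.5×10⁻⁴ × 0.95 × 210 = 0.049875 m
Layer 3: 0.24 × 1.4×10⁻⁴ × 1400 = 0.04704 m
Δh = 0.072384 + 0.049875 + 0.04704 = 0.169299 m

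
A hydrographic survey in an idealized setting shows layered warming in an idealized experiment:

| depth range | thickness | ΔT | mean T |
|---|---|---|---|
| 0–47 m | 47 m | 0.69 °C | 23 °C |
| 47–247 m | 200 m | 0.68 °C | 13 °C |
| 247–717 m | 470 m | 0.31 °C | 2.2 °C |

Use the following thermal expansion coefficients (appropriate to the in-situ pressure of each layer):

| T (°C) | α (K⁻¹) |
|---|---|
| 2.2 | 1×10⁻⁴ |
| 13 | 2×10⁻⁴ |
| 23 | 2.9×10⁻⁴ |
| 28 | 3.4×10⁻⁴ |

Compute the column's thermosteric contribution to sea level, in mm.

about 51 mm

Layer 1 at 23 °C → α = 2.9×10⁻⁴ K⁻¹
Layer 2 at 13 °C → α = 2×10⁻⁴ K⁻¹
Layer 3 at 2.2 °C → α = 1×10⁻⁴ K⁻¹
Layer 1: 47 × 0.69 × 2.9×10⁻⁴ = 0.0094047 m
Layer 2: 0.68 × 2×10⁻⁴ × 200 = 0.02720 m
1×10⁻⁴ × 0.31 × 470 = 0.01457 m
Δh = 0.0094047 + 0.02720 + 0.01457 = 0.0511747 m ≈ 51 mm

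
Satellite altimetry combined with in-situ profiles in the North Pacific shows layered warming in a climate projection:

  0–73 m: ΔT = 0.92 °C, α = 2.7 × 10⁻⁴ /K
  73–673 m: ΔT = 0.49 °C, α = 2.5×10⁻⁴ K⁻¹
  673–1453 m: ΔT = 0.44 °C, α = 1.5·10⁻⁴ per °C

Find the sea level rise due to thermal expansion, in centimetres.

Δh ≈ 14.3 cm

0–73 m: 0.92 × 73 × 2.7×10⁻⁴ = 0.0181332 m
73–673 m: 600 × 0.49 × 2.5×10⁻⁴ = 0.07350 m
1.5×10⁻⁴ × 780 × 0.44 = 0.05148 m
Δh = 0.0181332 + 0.07350 + 0.05148 = 0.1431132 m ≈ 14.3 cm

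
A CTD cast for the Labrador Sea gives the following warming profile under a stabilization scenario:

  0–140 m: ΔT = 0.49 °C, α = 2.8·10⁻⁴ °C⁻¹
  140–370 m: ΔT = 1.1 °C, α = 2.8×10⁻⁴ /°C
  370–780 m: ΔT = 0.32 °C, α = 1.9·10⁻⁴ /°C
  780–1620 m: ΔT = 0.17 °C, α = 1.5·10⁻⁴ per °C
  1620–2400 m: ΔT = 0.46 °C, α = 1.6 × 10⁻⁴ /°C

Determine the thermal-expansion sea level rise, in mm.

about 190 mm

0–140 m: 2.8×10⁻⁴ × 0.49 × 140 = 0.019208 m
Layer 2: 1.1 × 2.8×10⁻⁴ × 230 = 0.07084 m
410 × 0.32 × 1.9×10⁻⁴ = 0.024928 m
Layer 4: 840 × 1.5×10⁻⁴ × 0.17 = 0.02142 m
Layer 5: 0.46 × 1.6×10⁻⁴ × 780 = 0.057408 m
Δh = 0.019208 + 0.07084 + 0.024928 + 0.02142 + 0.057408 = 0.193804 m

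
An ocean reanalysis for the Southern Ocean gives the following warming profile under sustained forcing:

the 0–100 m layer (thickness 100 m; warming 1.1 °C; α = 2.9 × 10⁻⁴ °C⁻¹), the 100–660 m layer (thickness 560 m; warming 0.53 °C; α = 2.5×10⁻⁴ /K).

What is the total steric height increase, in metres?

0.11 m of thermosteric rise

2.9×10⁻⁴ × 100 × 1.1 = 0.03190 m
Layer 2: 2.5×10⁻⁴ × 0.53 × 560 = 0.07420 m
Δh = 0.03190 + 0.07420 = 0.10610 m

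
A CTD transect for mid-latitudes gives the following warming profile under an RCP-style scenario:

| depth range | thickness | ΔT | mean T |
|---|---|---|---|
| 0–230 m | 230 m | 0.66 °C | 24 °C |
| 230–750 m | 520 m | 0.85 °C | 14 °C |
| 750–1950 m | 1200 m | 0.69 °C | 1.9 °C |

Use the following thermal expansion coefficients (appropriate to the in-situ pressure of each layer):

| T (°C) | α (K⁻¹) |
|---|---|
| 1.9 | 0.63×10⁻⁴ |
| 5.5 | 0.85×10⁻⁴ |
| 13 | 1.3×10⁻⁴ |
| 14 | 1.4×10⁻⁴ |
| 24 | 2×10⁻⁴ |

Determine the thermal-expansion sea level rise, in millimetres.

Layer 1 at 24 °C → α = 2×10⁻⁴ K⁻¹
Layer 2 at 14 °C → α = 1.4×10⁻⁴ K⁻¹
Layer 3 at 1.9 °C → α = 0.63×10⁻⁴ K⁻¹
Layer 1: 230 × 2×10⁻⁴ × 0.66 = 0.03036 m
Layer 2: 1.4×10⁻⁴ × 0.85 × 520 = 0.06188 m
0.63×10⁻⁴ × 0.69 × 1200 = 0.052164 m
Δh = 0.03036 + 0.06188 + 0.052164 = 0.144404 m

144 mm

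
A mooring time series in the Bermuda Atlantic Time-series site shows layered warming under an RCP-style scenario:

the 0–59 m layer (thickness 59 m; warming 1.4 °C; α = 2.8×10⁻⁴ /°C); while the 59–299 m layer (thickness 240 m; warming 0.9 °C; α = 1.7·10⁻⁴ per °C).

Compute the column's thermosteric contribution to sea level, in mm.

0–59 m: 1.4 × 59 × 2.8×10⁻⁴ = 0.023128 m
1.7×10⁻⁴ × 240 × 0.9 = 0.03672 m
Δh = 0.023128 + 0.03672 = 0.059848 m ≈ 59.8 mm

59.8 mm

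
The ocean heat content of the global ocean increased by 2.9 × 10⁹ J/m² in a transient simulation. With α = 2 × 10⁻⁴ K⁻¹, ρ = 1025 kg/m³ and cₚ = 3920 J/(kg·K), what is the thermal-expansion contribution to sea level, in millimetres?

Δh = αQ/(ρcₚ) = 2×10⁻⁴ × 2.9×10⁹ / (1025 × 3920) ≈ 0.14435 m

144 mm of thermosteric rise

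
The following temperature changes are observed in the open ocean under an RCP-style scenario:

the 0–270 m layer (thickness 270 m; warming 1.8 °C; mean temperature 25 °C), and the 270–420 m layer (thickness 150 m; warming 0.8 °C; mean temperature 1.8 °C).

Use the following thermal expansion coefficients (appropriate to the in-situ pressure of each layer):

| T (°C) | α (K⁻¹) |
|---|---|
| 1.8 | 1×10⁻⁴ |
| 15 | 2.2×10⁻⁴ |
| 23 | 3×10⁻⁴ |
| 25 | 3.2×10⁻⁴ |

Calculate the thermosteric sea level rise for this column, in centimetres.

Δh ≈ 17 cm

Layer 1 at 25 °C → α = 3.2×10⁻⁴ K⁻¹
Layer 2 at 1.8 °C → α = 1×10⁻⁴ K⁻¹
Layer 1: 1.8 × 270 × 3.2×10⁻⁴ = 0.15552 m
1×10⁻⁴ × 0.8 × 150 = 0.01200 m
Δh = 0.15552 + 0.01200 = 0.16752 m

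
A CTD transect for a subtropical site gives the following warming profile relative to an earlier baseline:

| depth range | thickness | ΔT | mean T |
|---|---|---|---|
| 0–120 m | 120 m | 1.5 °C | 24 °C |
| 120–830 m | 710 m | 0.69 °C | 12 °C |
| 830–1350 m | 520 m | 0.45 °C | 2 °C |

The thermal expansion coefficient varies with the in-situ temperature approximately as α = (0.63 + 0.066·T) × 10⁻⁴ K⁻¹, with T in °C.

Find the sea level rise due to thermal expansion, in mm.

Layer 1: α = (0.63 + 0.066×24)×10⁻⁴ = 2.214×10⁻⁴ K⁻¹
Layer 2: α = (0.63 + 0.066×12)×10⁻⁴ = 1.422×10⁻⁴ K⁻¹
Layer 3: α = (0.63 + 0.066×2)×10⁻⁴ = 0.762×10⁻⁴ K⁻¹
120 × 2.214×10⁻⁴ × 1.5 = 0.039852 m
1.422×10⁻⁴ × 710 × 0.69 = 0.06966378 m
830–1350 m: 0.45 × 0.762×10⁻⁴ × 520 = 0.0178308 m
Δh = 0.039852 + 0.06966378 + 0.0178308 = 0.12734658 m ≈ 127 mm

127 mm of thermosteric rise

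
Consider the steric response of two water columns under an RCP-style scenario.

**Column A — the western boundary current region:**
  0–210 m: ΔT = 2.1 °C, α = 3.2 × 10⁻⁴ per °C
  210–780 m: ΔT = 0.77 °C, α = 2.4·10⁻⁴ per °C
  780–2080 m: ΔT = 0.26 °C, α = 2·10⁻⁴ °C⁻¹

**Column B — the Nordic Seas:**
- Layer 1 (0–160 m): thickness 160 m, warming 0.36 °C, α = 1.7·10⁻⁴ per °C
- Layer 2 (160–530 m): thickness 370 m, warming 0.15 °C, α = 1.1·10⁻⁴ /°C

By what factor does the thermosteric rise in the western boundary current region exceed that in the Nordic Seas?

A 0–210 m: 210 × 2.1 × 3.2×10⁻⁴ = 0.14112 m
A Layer 2: 2.4×10⁻⁴ × 0.77 × 570 = 0.105336 m
A 780–2080 m: 1300 × 2×10⁻⁴ × 0.26 = 0.06760 m
A total: 0.314056 m
B 0–160 m: 0.36 × 160 × 1.7×10⁻⁴ = 0.009792 m
B 0.15 × 370 × 1.1×10⁻⁴ = 0.006105 m
B total: 0.015897 m
Ratio: 0.314056 / 0.015897 ≈ 19.76

19.8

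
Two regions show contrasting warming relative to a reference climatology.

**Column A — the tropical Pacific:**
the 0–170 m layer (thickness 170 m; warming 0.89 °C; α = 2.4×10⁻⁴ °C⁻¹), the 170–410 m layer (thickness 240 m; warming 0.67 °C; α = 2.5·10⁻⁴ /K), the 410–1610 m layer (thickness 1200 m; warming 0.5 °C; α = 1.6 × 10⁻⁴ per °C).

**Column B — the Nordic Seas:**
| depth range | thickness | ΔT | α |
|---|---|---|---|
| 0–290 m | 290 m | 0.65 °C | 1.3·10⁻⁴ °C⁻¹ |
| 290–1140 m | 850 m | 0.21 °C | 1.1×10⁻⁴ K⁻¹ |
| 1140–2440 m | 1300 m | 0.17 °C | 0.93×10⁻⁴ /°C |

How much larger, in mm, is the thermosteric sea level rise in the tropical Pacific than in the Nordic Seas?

108 mm larger

A Layer 1: 0.89 × 170 × 2.4×10⁻⁴ = 0.036312 m
A 240 × 0.67 × 2.5×10⁻⁴ = 0.04020 m
A Layer 3: 0.5 × 1200 × 1.6×10⁻⁴ = 0.09600 m
A total: 0.172512 m
B 0–290 m: 290 × 0.65 × 1.3×10⁻⁴ = 0.024505 m
B 1.1×10⁻⁴ × 850 × 0.21 = 0.019635 m
B 0.93×10⁻⁴ × 1300 × 0.17 = 0.020553 m
B total: 0.064693 m
Difference: 0.172512 − 0.064693 = 0.107819 m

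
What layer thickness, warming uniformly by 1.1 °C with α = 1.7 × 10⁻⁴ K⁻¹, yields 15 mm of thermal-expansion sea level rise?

H ≈ 80 m

H = Δh/(αΔT) = 0.015 / (1.7×10⁻⁴ × 1.1) ≈ 80.21 m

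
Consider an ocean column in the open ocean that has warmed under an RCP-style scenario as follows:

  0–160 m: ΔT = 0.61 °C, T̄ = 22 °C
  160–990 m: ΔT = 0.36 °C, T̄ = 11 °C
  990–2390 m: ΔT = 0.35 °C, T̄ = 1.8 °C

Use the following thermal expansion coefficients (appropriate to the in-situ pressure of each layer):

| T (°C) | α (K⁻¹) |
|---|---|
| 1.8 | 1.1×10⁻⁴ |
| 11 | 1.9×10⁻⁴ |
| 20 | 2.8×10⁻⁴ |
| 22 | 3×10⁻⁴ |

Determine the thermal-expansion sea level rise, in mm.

Layer 1 at 22 °C → α = 3×10⁻⁴ K⁻¹
Layer 2 at 11 °C → α = 1.9×10⁻⁴ K⁻¹
Layer 3 at 1.8 °C → α = 1.1×10⁻⁴ K⁻¹
Layer 1: 0.61 × 160 × 3×10⁻⁴ = 0.02928 m
Layer 2: 830 × 1.9×10⁻⁴ × 0.36 = 0.056772 m
Layer 3: 0.35 × 1400 × 1.1×10⁻⁴ = 0.05390 m
Δh = 0.02928 + 0.056772 + 0.05390 = 0.139952 m

Δh ≈ 140 mm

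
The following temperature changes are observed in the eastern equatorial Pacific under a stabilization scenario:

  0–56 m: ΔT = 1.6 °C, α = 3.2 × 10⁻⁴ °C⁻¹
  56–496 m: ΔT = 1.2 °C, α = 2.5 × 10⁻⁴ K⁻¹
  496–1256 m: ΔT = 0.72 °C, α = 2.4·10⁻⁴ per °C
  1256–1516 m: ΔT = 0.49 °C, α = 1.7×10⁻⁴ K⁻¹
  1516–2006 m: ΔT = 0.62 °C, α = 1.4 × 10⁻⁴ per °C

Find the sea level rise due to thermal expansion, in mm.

356 mm

0–56 m: 1.6 × 56 × 3.2×10⁻⁴ = 0.028672 m
56–496 m: 440 × 1.2 × 2.5×10⁻⁴ = 0.13200 m
496–1256 m: 2.4×10⁻⁴ × 0.72 × 760 = 0.131328 m
1.7×10⁻⁴ × 260 × 0.49 = 0.021658 m
1516–2006 m: 490 × 0.62 × 1.4×10⁻⁴ = 0.042532 m
Δh = 0.028672 + 0.13200 + 0.131328 + 0.021658 + 0.042532 = 0.35619 m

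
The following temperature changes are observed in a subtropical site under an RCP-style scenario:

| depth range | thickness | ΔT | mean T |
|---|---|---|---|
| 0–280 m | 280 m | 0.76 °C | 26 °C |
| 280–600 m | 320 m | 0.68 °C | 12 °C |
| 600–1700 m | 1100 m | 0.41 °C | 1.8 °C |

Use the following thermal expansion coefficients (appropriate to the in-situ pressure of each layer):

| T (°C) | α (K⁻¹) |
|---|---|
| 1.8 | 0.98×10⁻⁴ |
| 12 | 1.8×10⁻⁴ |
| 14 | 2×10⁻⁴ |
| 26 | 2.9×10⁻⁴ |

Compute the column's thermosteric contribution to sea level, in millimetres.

Δh ≈ 145 mm

Layer 1 at 26 °C → α = 2.9×10⁻⁴ K⁻¹
Layer 2 at 12 °C → α = 1.8×10⁻⁴ K⁻¹
Layer 3 at 1.8 °C → α = 0.98×10⁻⁴ K⁻¹
Layer 1: 2.9×10⁻⁴ × 0.76 × 280 = 0.061712 m
Layer 2: 0.68 × 1.8×10⁻⁴ × 320 = 0.039168 m
Layer 3: 0.41 × 0.98×10⁻⁴ × 1100 = 0.044198 m
Δh = 0.061712 + 0.039168 + 0.044198 = 0.145078 m ≈ 145 mm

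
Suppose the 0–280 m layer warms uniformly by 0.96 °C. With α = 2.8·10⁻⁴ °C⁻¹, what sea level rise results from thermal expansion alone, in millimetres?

75 mm of thermosteric rise

Δh = αΔT·H = 2.8×10⁻⁴ × 0.96 × 280 = 0.075264 m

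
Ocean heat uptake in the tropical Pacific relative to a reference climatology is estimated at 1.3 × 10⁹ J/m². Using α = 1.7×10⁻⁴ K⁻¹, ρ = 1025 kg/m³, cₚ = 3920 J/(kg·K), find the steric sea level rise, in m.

Δh = αQ/(ρcₚ) = 1.7×10⁻⁴ × 1.3×10⁹ / (1025 × 3920) ≈ 0.055002 m

Δh ≈ 0.0550 m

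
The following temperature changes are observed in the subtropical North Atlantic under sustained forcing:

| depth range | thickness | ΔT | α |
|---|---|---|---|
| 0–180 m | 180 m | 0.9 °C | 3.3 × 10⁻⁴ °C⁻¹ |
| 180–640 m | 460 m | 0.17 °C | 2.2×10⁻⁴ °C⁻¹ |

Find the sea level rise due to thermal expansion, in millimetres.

0–180 m: 180 × 3.3×10⁻⁴ × 0.9 = 0.05346 m
Layer 2: 0.17 × 2.2×10⁻⁴ × 460 = 0.017204 m
Δh = 0.05346 + 0.017204 = 0.070664 m ≈ 70.7 mm

Δh ≈ 70.7 mm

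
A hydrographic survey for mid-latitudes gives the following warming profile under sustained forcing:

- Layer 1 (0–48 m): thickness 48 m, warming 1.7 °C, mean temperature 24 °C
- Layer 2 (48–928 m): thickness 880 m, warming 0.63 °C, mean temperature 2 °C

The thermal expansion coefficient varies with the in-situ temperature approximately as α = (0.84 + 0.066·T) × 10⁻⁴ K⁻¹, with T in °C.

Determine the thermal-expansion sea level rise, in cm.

Layer 1: α = (0.84 + 0.066×24)×10⁻⁴ = 2.424×10⁻⁴ K⁻¹
Layer 2: α = (0.84 + 0.066×2)×10⁻⁴ = 0.972×10⁻⁴ K⁻¹
0–48 m: 1.7 × 48 × 2.424×10⁻⁴ = 0.01977984 m
Layer 2: 880 × 0.63 × 0.972×10⁻⁴ = 0.05388768 m
Δh = 0.01977984 + 0.05388768 = 0.07366752 m

7.37 cm of thermosteric rise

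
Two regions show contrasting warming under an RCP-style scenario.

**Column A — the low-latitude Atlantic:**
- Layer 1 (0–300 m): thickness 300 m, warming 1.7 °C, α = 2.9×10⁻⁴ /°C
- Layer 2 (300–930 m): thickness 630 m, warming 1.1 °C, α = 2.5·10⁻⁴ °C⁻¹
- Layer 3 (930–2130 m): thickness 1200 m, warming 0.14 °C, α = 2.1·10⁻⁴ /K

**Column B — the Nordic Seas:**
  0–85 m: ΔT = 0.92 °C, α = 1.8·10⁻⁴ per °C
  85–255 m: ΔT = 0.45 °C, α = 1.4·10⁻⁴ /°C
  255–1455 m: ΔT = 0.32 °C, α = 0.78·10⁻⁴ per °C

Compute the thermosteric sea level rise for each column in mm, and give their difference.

A: 360 mm; B: 55 mm; difference 300 mm

A 300 × 1.7 × 2.9×10⁻⁴ = 0.14790 m
A Layer 2: 2.5×10⁻⁴ × 630 × 1.1 = 0.17325 m
A 0.14 × 1200 × 2.1×10⁻⁴ = 0.03528 m
A total: 0.35643 m
B 0–85 m: 1.8×10⁻⁴ × 0.92 × 85 = 0.014076 m
B Layer 2: 170 × 1.4×10⁻⁴ × 0.45 = 0.01071 m
B 1200 × 0.32 × 0.78×10⁻⁴ = 0.029952 m
B total: 0.054738 m
Difference: 0.35643 − 0.054738 = 0.301692 m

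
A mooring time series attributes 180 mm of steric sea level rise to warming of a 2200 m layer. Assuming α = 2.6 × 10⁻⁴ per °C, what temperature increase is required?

ΔT = Δh/(αH) = 0.18 / (2.6×10⁻⁴ × 2200) ≈ 0.3147 °C

0.31 °C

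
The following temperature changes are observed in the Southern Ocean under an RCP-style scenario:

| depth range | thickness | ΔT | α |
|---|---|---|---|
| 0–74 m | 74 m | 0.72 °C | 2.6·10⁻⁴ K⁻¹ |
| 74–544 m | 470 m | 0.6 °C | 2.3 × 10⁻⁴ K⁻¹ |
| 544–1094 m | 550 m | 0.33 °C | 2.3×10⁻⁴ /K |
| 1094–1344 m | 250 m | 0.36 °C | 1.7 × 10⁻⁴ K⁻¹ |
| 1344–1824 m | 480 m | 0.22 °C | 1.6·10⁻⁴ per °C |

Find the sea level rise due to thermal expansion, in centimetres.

Layer 1: 0.72 × 74 × 2.6×10⁻⁴ = 0.0138528 m
2.3×10⁻⁴ × 0.6 × 470 = 0.06486 m
Layer 3: 2.3×10⁻⁴ × 0.33 × 550 = 0.041745 m
Layer 4: 1.7×10⁻⁴ × 250 × 0.36 = 0.01530 m
Layer 5: 480 × 1.6×10⁻⁴ × 0.22 = 0.016896 m
Δh = 0.0138528 + 0.06486 + 0.041745 + 0.01530 + 0.016896 = 0.1526538 m ≈ 15.3 cm

Δh = 15.3 cm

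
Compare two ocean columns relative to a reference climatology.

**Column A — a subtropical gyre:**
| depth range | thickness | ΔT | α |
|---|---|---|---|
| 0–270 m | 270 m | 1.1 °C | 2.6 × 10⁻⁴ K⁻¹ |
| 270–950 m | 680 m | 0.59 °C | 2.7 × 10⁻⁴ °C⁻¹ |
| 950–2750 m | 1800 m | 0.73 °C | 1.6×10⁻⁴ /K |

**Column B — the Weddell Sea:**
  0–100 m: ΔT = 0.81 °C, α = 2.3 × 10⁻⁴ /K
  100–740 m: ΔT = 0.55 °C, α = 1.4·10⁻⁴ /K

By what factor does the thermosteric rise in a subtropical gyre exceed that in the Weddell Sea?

A 270 × 2.6×10⁻⁴ × 1.1 = 0.07722 m
A 0.59 × 2.7×10⁻⁴ × 680 = 0.108324 m
A Layer 3: 0.73 × 1.6×10⁻⁴ × 1800 = 0.21024 m
A total: 0.395784 m
B Layer 1: 100 × 2.3×10⁻⁴ × 0.81 = 0.01863 m
B 0.55 × 640 × 1.4×10⁻⁴ = 0.04928 m
B total: 0.06791 m
Ratio: 0.395784 / 0.06791 ≈ 5.828

5.83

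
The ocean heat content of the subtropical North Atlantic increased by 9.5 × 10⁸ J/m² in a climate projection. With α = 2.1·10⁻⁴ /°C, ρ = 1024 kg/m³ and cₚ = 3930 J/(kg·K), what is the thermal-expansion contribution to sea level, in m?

Δh = αQ/(ρcₚ) = 2.1×10⁻⁴ × 9.5×10⁸ / (1024 × 3930) ≈ 0.049574 m

0.0496 m of thermosteric rise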